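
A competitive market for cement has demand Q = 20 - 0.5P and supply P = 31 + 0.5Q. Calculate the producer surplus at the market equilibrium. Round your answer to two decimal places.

Rewriting demand in inverse form: P = 40 - 2Q.
Setting demand equal to supply, 9 = 2.5Q, so Q* = 3.6 and P* = 32.8.
Producer surplus is the triangle above supply below P*: (1/2)(3.6)(32.8 - 31) = (1/2)(3.6)(1.8) = 3.24.

3.24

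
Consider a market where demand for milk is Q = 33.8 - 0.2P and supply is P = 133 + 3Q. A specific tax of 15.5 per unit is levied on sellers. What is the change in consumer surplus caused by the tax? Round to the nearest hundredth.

Rewriting demand in inverse form: P = 169 - 5Q.
Pre-tax equilibrium: 169 - 5Q = 133 + 3Q gives Q* = 4.5, P* = 146.5.
With the tax, sellers need 15.5 more per unit: 169 - 5Q = 133 + 3Q + 15.5, so Q_t = 2.5625. Buyers pay P_b = 156.1875; sellers receive P_s = P_b - 15.5 = 140.6875.
CS falls from (1/2)(4.5)(22.5) = 50.625 to (1/2)(2.5625)(12.8125) = 16.416, a change of -34.209.

-34.21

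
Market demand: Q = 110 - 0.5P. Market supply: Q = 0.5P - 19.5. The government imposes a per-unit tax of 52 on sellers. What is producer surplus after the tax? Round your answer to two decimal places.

Rewriting demand in inverse form: P = 220 - 2Q.
Rewriting supply in inverse form: P = 39 + 2Q.
Pre-tax equilibrium: 220 - 2Q = 39 + 2Q gives Q* = 45.25, P* = 129.5.
With the tax, sellers need 52 more per unit: 220 - 2Q = 39 + 2Q + 52, so Q_t = 32.25. Buyers pay P_b = 155.5; sellers receive P_s = P_b - 52 = 103.5.
Producer surplus is the triangle above supply below P_s: (1/2)(32.25)(103.5 - 39) = 1040.0625.

1040.06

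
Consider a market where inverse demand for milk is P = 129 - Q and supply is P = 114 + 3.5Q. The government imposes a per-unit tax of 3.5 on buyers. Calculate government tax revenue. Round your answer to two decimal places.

8.94

Without the tax, 129 - Q = 114 + 3.5Q so Q* = 3.3333 and P* = 125.6667.
With the tax, buyers' net willingness to pay falls by 3.5: (129 - 3.5) - Q = 114 + 3.5Q, so Q_t = 2.5556. Buyers pay P_b = 126.4444; sellers receive P_s = P_b - 3.5 = 122.9444.
Revenue is the tax times quantity traded: 3.5 x 2.5556 = 8.9444.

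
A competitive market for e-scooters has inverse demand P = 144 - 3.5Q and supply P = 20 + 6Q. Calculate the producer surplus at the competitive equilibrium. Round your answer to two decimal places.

Set 144 - 3.5Q = 20 + 6Q, which gives 124 = 9.5Q, so Q* = 13.0526 and P* = 144 - 3.5(13.0526) = 98.3158.
The supply curve's price intercept is 20, so PS = (1/2)(Q*)(P* - 20) = (1/2)(13.0526)(78.3158) = 511.1136.

511.11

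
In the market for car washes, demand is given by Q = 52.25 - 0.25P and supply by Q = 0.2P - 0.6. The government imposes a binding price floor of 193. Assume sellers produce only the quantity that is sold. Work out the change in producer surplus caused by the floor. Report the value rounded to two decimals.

-589.75

Rewriting demand in inverse form: P = 209 - 4Q.
Rewriting supply in inverse form: P = 3 + 5Q.
Free-market equilibrium: 209 - 4Q = 3 + 5Q gives Q* = 22.8889, P* = 117.4444.
At the floor price 193, quantity demanded is (209 - 193)/4 = 4; demand is the short side, so Q = 4 trades at P = 193.
PS goes from (1/2)(22.8889)(114.4444) = 1309.7531 to 720 (computed as (193 - 3)(4) - (1/2)(5)(4)^2), a change of -589.7531.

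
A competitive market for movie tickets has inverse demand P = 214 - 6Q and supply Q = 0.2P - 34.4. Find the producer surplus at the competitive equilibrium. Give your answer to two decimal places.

Rewriting supply in inverse form: P = 172 + 5Q.
Set 214 - 6Q = 172 + 5Q, which gives 42 = 11Q, so Q* = 3.8182 and P* = 214 - 6(3.8182) = 191.0909.
Producer surplus is the triangle above supply below P*: (1/2)(3.8182)(191.0909 - 172) = (1/2)(3.8182)(19.0909) = 36.4463.

36.45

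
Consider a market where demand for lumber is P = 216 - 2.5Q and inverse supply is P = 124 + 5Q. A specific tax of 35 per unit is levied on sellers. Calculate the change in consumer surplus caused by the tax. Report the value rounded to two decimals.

-115.89

Without the tax, 216 - 2.5Q = 124 + 5Q so Q* = 12.2667 and P* = 185.3333.
With the tax, sellers need 35 more per unit: 216 - 2.5Q = 124 + 5Q + 35, so Q_t = 7.6. Buyers pay P_b = 197; sellers receive P_s = P_b - 35 = 162.
Consumers lose the trapezoid between P* and P_b out to Q_t plus the triangle from Q_t to Q*: change in CS = 72.2 - 188.0889 = -115.8889.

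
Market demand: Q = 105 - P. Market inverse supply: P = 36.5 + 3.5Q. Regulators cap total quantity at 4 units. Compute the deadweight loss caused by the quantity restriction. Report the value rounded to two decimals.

Rewriting demand in inverse form: P = 105 - Q.
Without the quota, 105 - Q = 36.5 + 3.5Q gives Q* = 15.2222.
At Q = 4 the demand price is 105 - (4) = 101 and the supply price is 36.5 + 3.5(4) = 50.5.
Deadweight loss is the triangle between the curves from 4 to 15.2222: (1/2)(101 - 50.5)(15.2222 - 4) = 283.3611.

283.36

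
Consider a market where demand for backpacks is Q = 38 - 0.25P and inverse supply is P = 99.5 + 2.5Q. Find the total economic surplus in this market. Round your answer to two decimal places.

212.02

Rewriting demand in inverse form: P = 152 - 4Q.
Set 152 - 4Q = 99.5 + 2.5Q, which gives 52.5 = 6.5Q, so Q* = 8.0769 and P* = 152 - 4(8.0769) = 119.6923.
CS = (1/2)(8.0769)(32.3077) = 130.4734 and PS = (1/2)(8.0769)(20.1923) = 81.5459, so total surplus = 212.0192.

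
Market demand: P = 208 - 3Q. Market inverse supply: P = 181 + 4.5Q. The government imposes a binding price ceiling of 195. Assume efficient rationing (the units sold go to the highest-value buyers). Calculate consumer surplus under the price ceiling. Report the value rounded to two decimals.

25.93

Without the control, 208 - 3Q = 181 + 4.5Q so Q* = 3.6 and P* = 197.2.
At P = 195, sellers supply (195 - 181)/4.5 = 3.1111 while buyers want more, so the quantity traded is 3.1111 at price 195.
The demand price at Q = 3.1111 is 198.6667. CS is the trapezoid between demand and 195 over [0, 3.1111]: (1/2)[(208 - 195) + (198.6667 - 195)](3.1111) = 25.9259.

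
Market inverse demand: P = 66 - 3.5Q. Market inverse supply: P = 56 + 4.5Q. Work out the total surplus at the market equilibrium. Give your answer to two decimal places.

Setting demand equal to supply, 10 = 8Q, so Q* = 1.25 and P* = 61.625.
CS = (1/2)(1.25)(4.375) = 2.7344 and PS = (1/2)(1.25)(5.625) = 3.5156, so total surplus = 6.25.

6.25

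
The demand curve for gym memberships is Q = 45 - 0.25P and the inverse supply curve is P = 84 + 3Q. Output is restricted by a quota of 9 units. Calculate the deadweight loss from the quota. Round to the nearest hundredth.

Rewriting demand in inverse form: P = 180 - 4Q.
Unrestricted equilibrium: Q* = (180 - 84)/(4 + 3) = 13.7143.
At Q = 9 the demand price is 180 - 4(9) = 144 and the supply price is 84 + 3(9) = 111.
DWL = (1/2)(gap between curves at 9) x (Q* - 9) = (1/2)(33)(4.7143) = 77.7857.

77.79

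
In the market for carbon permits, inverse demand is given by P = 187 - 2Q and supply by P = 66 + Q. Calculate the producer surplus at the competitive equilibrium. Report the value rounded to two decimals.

Set 187 - 2Q = 66 + Q, which gives 121 = 3Q, so Q* = 40.3333 and P* = 187 - 2(40.3333) = 106.3333.
Producer surplus is the triangle above supply below P*: (1/2)(40.3333)(106.3333 - 66) = (1/2)(40.3333)(40.3333) = 813.3889.

813.39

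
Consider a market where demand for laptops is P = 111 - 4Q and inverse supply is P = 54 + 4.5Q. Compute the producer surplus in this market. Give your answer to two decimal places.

Set 111 - 4Q = 54 + 4.5Q, which gives 57 = 8.5Q, so Q* = 6.7059 and P* = 111 - 4(6.7059) = 84.1765.
The supply curve's price intercept is 54, so PS = (1/2)(Q*)(P* - 54) = (1/2)(6.7059)(30.1765) = 101.1799.

101.18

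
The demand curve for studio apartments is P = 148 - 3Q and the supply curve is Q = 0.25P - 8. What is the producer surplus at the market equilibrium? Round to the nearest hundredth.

549.22

Rewriting supply in inverse form: P = 32 + 4Q.
Equilibrium: 148 - 3Q = 32 + 4Q, so Q* = 16.5714 and P* = 98.2857.
Producer surplus is the triangle above supply below P*: (1/2)(16.5714)(98.2857 - 32) = (1/2)(16.5714)(66.2857) = 549.2245.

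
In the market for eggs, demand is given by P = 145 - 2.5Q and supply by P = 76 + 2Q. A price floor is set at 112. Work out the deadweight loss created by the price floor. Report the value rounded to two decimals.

Free-market equilibrium: 145 - 2.5Q = 76 + 2Q gives Q* = 15.3333, P* = 106.6667.
At P = 112, buyers demand (145 - 112)/2.5 = 13.2 while sellers would supply more, so the quantity traded is 13.2 at price 112.
At Q = 13.2 the demand price is 112 and the supply price is 102.4. Deadweight loss is the triangle between the curves from 13.2 to 15.3333: (1/2)(112 - 102.4)(15.3333 - 13.2) = 10.24.

10.24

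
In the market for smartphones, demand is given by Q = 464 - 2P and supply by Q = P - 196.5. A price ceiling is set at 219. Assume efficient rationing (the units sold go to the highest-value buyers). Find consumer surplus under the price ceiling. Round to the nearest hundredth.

Rewriting demand in inverse form: P = 232 - 0.5Q.
Rewriting supply in inverse form: P = 196.5 + Q.
Free-market equilibrium: 232 - 0.5Q = 196.5 + Q gives Q* = 23.6667, P* = 220.1667.
At the ceiling price 219, quantity supplied is (219 - 196.5)/1 = 22.5; supply is the short side, so Q = 22.5 trades at P = 219.
The demand price at Q = 22.5 is 220.75. CS is the trapezoid between demand and 219 over [0, 22.5]: (1/2)[(232 - 219) + (220.75 - 219)](22.5) = 165.9375.

165.94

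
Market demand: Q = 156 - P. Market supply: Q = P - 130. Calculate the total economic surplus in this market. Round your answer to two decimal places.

Rewriting demand in inverse form: P = 156 - Q.
Rewriting supply in inverse form: P = 130 + Q.
Set 156 - Q = 130 + Q, which gives 26 = 2Q, so Q* = 13 and P* = 156 - (13) = 143.
CS = (1/2)(13)(13) = 84.5 and PS = (1/2)(13)(13) = 84.5, so total surplus = 169.

169.00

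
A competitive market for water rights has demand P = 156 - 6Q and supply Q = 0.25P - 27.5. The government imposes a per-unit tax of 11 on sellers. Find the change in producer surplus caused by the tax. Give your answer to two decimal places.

Rewriting supply in inverse form: P = 110 + 4Q.
Pre-tax equilibrium: 156 - 6Q = 110 + 4Q gives Q* = 4.6, P* = 128.4.
With the tax, sellers need 11 more per unit: 156 - 6Q = 110 + 4Q + 11, so Q_t = 3.5. Buyers pay P_b = 135; sellers receive P_s = P_b - 11 = 124.
PS falls from (1/2)(4.6)(18.4) = 42.32 to (1/2)(3.5)(14) = 24.5, a change of -17.82.

-17.82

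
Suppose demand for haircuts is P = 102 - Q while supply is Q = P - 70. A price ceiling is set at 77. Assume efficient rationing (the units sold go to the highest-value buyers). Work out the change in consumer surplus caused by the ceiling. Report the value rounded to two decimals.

Rewriting supply in inverse form: P = 70 + Q.
Free-market equilibrium: 102 - Q = 70 + Q gives Q* = 16, P* = 86.
At P = 77, sellers supply (77 - 70)/1 = 7 while buyers want more, so the quantity traded is 7 at price 77.
CS goes from (1/2)(16)(16) = 128 to 150.5 (computed as (102 - 77)(7) - (1/2)(1)(7)^2), a change of 22.5.

22.50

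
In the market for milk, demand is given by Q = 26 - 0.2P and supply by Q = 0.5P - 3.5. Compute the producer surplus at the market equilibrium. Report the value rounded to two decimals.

308.76

Rewriting demand in inverse form: P = 130 - 5Q.
Rewriting supply in inverse form: P = 7 + 2Q.
Set 130 - 5Q = 7 + 2Q, which gives 123 = 7Q, so Q* = 17.5714 and P* = 130 - 5(17.5714) = 42.1429.
Producer surplus is the triangle above supply below P*: (1/2)(17.5714)(42.1429 - 7) = (1/2)(17.5714)(35.1429) = 308.7551.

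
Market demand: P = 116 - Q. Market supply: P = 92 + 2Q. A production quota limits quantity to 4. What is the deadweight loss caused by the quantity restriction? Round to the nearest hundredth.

24.00

Without the quota, 116 - Q = 92 + 2Q gives Q* = 8.
At Q = 4 the demand price is 116 - (4) = 112 and the supply price is 92 + 2(4) = 100.
Deadweight loss is the triangle between the curves from 4 to 8: (1/2)(112 - 100)(8 - 4) = 24.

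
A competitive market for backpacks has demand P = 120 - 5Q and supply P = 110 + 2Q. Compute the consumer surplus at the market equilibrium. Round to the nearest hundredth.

5.10

Equilibrium: 120 - 5Q = 110 + 2Q, so Q* = 1.4286 and P* = 112.8571.
Consumer surplus is the triangle under demand above P*: (1/2)(1.4286)(120 - 112.8571) = (1/2)(1.4286)(7.1429) = 5.102.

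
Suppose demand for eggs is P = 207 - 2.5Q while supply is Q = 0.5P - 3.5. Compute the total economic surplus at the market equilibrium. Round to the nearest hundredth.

Rewriting supply in inverse form: P = 7 + 2Q.
Setting demand equal to supply, 200 = 4.5Q, so Q* = 44.4444 and P* = 95.8889.
CS = (1/2)(44.4444)(111.1111) = 2469.1358 and PS = (1/2)(44.4444)(88.8889) = 1975.3086, so total surplus = 4444.4444.

4444.44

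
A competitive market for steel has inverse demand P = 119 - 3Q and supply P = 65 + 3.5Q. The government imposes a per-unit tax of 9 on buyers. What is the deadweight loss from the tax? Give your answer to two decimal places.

6.23

Pre-tax equilibrium: 119 - 3Q = 65 + 3.5Q gives Q* = 8.3077, P* = 94.0769.
A tax on buyers shifts demand down by 9: (119 - 9) - 3Q = 65 + 3.5Q, so Q_t = 6.9231. Buyers pay P_b = 98.2308; sellers receive P_s = P_b - 9 = 89.2308.
The welfare triangle lost has base Q* - Q_t = 1.3846 and height t = 9, so DWL = (1/2)(1.3846)(9) = 6.2308.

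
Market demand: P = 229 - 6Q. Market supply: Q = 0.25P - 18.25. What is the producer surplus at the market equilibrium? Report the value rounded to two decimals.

Rewriting supply in inverse form: P = 73 + 4Q.
Equilibrium: 229 - 6Q = 73 + 4Q, so Q* = 15.6 and P* = 135.4.
PS is the area between P* and the supply curve from 0 to Q*: (1/2)(15.6)(62.4) = 486.72.

486.72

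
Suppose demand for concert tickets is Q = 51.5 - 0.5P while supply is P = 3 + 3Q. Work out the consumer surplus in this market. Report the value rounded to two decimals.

400.00

Rewriting demand in inverse form: P = 103 - 2Q.
Equilibrium: 103 - 2Q = 3 + 3Q, so Q* = 20 and P* = 63.
The demand choke price is 103, so CS = (1/2)(Q*)(103 - P*) = (1/2)(20)(40) = 400.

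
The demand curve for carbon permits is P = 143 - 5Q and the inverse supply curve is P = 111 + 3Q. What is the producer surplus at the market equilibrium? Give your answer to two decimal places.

Equilibrium: 143 - 5Q = 111 + 3Q, so Q* = 4 and P* = 123.
Producer surplus is the triangle above supply below P*: (1/2)(4)(123 - 111) = (1/2)(4)(12) = 24.

24.00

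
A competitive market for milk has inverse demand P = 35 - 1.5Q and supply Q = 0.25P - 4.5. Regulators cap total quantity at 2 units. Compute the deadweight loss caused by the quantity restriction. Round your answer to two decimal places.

3.27

Rewriting supply in inverse form: P = 18 + 4Q.
Without the quota, 35 - 1.5Q = 18 + 4Q gives Q* = 3.0909.
At Q = 2 the demand price is 35 - 1.5(2) = 32 and the supply price is 18 + 4(2) = 26.
Deadweight loss is the triangle between the curves from 2 to 3.0909: (1/2)(32 - 26)(3.0909 - 2) = 3.2727.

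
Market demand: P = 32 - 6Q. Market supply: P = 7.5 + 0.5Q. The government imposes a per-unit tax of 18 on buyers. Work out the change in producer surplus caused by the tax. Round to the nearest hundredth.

-3.30

Without the tax, 32 - 6Q = 7.5 + 0.5Q so Q* = 3.7692 and P* = 9.3846.
A tax on buyers shifts demand down by 18: (32 - 18) - 6Q = 7.5 + 0.5Q, so Q_t = 1. Buyers pay P_b = 26; sellers receive P_s = P_b - 18 = 8.
Producers lose the trapezoid between P_s and P* out to Q_t plus the triangle from Q_t to Q*: change in PS = 0.25 - 3.5518 = -3.3018.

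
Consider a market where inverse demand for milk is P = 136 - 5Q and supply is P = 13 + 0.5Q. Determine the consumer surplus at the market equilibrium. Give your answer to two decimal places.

Set 136 - 5Q = 13 + 0.5Q, which gives 123 = 5.5Q, so Q* = 22.3636 and P* = 136 - 5(22.3636) = 24.1818.
Consumer surplus is the triangle under demand above P*: (1/2)(22.3636)(136 - 24.1818) = (1/2)(22.3636)(111.8182) = 1250.3306.

1250.33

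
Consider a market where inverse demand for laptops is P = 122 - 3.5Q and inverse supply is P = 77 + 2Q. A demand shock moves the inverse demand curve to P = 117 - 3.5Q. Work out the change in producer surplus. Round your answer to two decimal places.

-14.05

Initial equilibrium: Q_0 = 8.1818, P_0 = 93.3636; CS_0 = (1/2)(8.1818)(28.6364) = 117.1488, PS_0 = (1/2)(8.1818)(16.3636) = 66.9421.
New equilibrium: 117 - 3.5Q = 77 + 2Q gives Q_1 = 7.2727, P_1 = 91.5455; CS_1 = 92.562, PS_1 = 52.8926.
Change in producer surplus = 52.8926 - 66.9421 = -14.0496.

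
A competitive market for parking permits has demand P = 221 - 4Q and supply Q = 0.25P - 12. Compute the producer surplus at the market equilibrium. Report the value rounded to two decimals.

Rewriting supply in inverse form: P = 48 + 4Q.
Set 221 - 4Q = 48 + 4Q, which gives 173 = 8Q, so Q* = 21.625 and P* = 221 - 4(21.625) = 134.5.
The supply curve's price intercept is 48, so PS = (1/2)(Q*)(P* - 48) = (1/2)(21.625)(86.5) = 935.2812.

935.28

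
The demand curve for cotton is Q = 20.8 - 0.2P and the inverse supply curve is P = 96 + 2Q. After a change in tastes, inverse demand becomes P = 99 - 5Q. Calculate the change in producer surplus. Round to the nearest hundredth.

Rewriting demand in inverse form: P = 104 - 5Q.
Initial equilibrium: Q_0 = 1.1429, P_0 = 98.2857; CS_0 = (1/2)(1.1429)(5.7143) = 3.2653, PS_0 = (1/2)(1.1429)(2.2857) = 1.3061.
New equilibrium: 99 - 5Q = 96 + 2Q gives Q_1 = 0.4286, P_1 = 96.8571; CS_1 = 0.4592, PS_1 = 0.1837.
Change in producer surplus = 0.1837 - 1.3061 = -1.1224.

-1.12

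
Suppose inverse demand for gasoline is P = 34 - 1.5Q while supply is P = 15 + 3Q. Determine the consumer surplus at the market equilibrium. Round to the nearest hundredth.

Set 34 - 1.5Q = 15 + 3Q, which gives 19 = 4.5Q, so Q* = 4.2222 and P* = 34 - 1.5(4.2222) = 27.6667.
The demand choke price is 34, so CS = (1/2)(Q*)(34 - P*) = (1/2)(4.2222)(6.3333) = 13.3704.

13.37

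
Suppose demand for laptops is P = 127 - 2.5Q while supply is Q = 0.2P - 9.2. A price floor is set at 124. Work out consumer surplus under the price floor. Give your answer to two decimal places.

1.80

Rewriting supply in inverse form: P = 46 + 5Q.
Without the control, 127 - 2.5Q = 46 + 5Q so Q* = 10.8 and P* = 100.
At the floor price 124, quantity demanded is (127 - 124)/2.5 = 1.2; demand is the short side, so Q = 1.2 trades at P = 124.
CS is the triangle under demand above 124: (1/2)(1.2)(127 - 124) = 1.8.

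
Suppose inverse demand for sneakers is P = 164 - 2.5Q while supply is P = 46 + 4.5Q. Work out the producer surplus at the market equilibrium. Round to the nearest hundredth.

Setting demand equal to supply, 118 = 7Q, so Q* = 16.8571 and P* = 121.8571.
PS is the area between P* and the supply curve from 0 to Q*: (1/2)(16.8571)(75.8571) = 639.3673.

639.37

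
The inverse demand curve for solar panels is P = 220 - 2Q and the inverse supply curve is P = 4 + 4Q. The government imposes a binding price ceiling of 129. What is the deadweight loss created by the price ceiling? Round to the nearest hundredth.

67.69

Without the control, 220 - 2Q = 4 + 4Q so Q* = 36 and P* = 148.
At P = 129, sellers supply (129 - 4)/4 = 31.25 while buyers want more, so the quantity traded is 31.25 at price 129.
The lost-trades triangle has base Q* - 31.25 = 4.75 and height equal to the gap between the curves at Q = 31.25, which is 157.5 - 129 = 28.5. DWL = (1/2)(4.75)(28.5) = 67.6875.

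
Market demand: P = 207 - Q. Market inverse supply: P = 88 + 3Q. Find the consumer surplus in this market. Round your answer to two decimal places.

Equilibrium: 207 - Q = 88 + 3Q, so Q* = 29.75 and P* = 177.25.
The demand choke price is 207, so CS = (1/2)(Q*)(207 - P*) = (1/2)(29.75)(29.75) = 442.5312.

442.53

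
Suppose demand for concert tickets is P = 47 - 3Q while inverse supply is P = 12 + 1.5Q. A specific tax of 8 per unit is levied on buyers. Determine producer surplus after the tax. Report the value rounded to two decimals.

27.00

Pre-tax equilibrium: 47 - 3Q = 12 + 1.5Q gives Q* = 7.7778, P* = 23.6667.
A tax on buyers shifts demand down by 8: (47 - 8) - 3Q = 12 + 1.5Q, so Q_t = 6. Buyers pay P_b = 29; sellers receive P_s = P_b - 8 = 21.
PS = (1/2)(Q_t)(P_s - 12) = (1/2)(6)(9) = 27.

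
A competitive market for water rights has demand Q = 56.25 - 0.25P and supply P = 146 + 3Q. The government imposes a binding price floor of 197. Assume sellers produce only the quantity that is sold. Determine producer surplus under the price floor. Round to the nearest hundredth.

283.50

Rewriting demand in inverse form: P = 225 - 4Q.
Without the control, 225 - 4Q = 146 + 3Q so Q* = 11.2857 and P* = 179.8571.
At the floor price 197, quantity demanded is (225 - 197)/4 = 7; demand is the short side, so Q = 7 trades at P = 197.
The supply price at Q = 7 is 167. PS is the trapezoid between 197 and supply over [0, 7]: (1/2)[(197 - 146) + (197 - 167)](7) = 283.5.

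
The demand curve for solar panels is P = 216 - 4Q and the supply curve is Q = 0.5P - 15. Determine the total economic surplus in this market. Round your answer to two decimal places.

2883.00

Rewriting supply in inverse form: P = 30 + 2Q.
Set 216 - 4Q = 30 + 2Q, which gives 186 = 6Q, so Q* = 31 and P* = 216 - 4(31) = 92.
Total surplus is the full triangle between the curves from 0 to Q*: (1/2)(31)(216 - 30) = 2883.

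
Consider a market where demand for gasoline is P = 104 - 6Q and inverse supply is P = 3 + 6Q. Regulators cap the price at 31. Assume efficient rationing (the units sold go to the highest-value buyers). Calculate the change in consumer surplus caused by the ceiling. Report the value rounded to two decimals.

Free-market equilibrium: 104 - 6Q = 3 + 6Q gives Q* = 8.4167, P* = 53.5.
At P = 31, sellers supply (31 - 3)/6 = 4.6667 while buyers want more, so the quantity traded is 4.6667 at price 31.
CS goes from (1/2)(8.4167)(50.5) = 212.5208 to 275.3333 (computed as (104 - 31)(4.6667) - (1/2)(6)(4.6667)^2), a change of 62.8125.

62.81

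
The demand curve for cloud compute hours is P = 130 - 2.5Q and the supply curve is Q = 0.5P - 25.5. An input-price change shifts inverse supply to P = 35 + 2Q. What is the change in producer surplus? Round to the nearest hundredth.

137.48

Rewriting supply in inverse form: P = 51 + 2Q.
Initial equilibrium: Q_0 = 17.5556, P_0 = 86.1111; CS_0 = (1/2)(17.5556)(43.8889) = 385.2469, PS_0 = (1/2)(17.5556)(35.1111) = 308.1975.
New equilibrium: 130 - 2.5Q = 35 + 2Q gives Q_1 = 21.1111, P_1 = 77.2222; CS_1 = 557.0988, PS_1 = 445.679.
Change in producer surplus = 445.679 - 308.1975 = 137.4815.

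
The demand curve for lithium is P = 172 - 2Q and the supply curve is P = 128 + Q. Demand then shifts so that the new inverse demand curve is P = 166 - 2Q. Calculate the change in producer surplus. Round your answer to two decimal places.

-27.33

Initial equilibrium: Q_0 = 14.6667, P_0 = 142.6667; CS_0 = (1/2)(14.6667)(29.3333) = 215.1111, PS_0 = (1/2)(14.6667)(14.6667) = 107.5556.
New equilibrium: 166 - 2Q = 128 + Q gives Q_1 = 12.6667, P_1 = 140.6667; CS_1 = 160.4444, PS_1 = 80.2222.
Change in producer surplus = 80.2222 - 107.5556 = -27.3333.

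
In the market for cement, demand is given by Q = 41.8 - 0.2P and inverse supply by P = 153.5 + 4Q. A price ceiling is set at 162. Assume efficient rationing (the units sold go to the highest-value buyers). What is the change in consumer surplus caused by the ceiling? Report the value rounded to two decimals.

Rewriting demand in inverse form: P = 209 - 5Q.
Without the control, 209 - 5Q = 153.5 + 4Q so Q* = 6.1667 and P* = 178.1667.
At P = 162, sellers supply (162 - 153.5)/4 = 2.125 while buyers want more, so the quantity traded is 2.125 at price 162.
CS goes from (1/2)(6.1667)(30.8333) = 95.0694 to 88.5859 (computed as (209 - 162)(2.125) - (1/2)(5)(2.125)^2), a change of -6.4835.

-6.48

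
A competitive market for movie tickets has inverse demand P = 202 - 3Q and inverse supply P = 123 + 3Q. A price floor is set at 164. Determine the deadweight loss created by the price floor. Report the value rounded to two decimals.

0.75

Free-market equilibrium: 202 - 3Q = 123 + 3Q gives Q* = 13.1667, P* = 162.5.
At the floor price 164, quantity demanded is (202 - 164)/3 = 12.6667; demand is the short side, so Q = 12.6667 trades at P = 164.
At Q = 12.6667 the demand price is 164 and the supply price is 161. Deadweight loss is the triangle between the curves from 12.6667 to 13.1667: (1/2)(164 - 161)(13.1667 - 12.6667) = 0.75.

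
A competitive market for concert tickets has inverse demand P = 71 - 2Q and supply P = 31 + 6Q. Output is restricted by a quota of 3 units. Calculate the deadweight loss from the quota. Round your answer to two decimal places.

Without the quota, 71 - 2Q = 31 + 6Q gives Q* = 5.
At Q = 3 the demand price is 71 - 2(3) = 65 and the supply price is 31 + 6(3) = 49.
DWL = (1/2)(gap between curves at 3) x (Q* - 3) = (1/2)(16)(2) = 16.

16.00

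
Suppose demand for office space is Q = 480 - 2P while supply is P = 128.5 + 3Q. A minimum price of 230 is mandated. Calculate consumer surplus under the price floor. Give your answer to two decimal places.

100.00

Rewriting demand in inverse form: P = 240 - 0.5Q.
Without the control, 240 - 0.5Q = 128.5 + 3Q so Q* = 31.8571 and P* = 224.0714.
At P = 230, buyers demand (240 - 230)/0.5 = 20 while sellers would supply more, so the quantity traded is 20 at price 230.
CS is the triangle under demand above 230: (1/2)(20)(240 - 230) = 100.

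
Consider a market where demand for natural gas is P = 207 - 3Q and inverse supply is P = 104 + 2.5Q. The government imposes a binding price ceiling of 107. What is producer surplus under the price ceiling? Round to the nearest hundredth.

1.80

Without the control, 207 - 3Q = 104 + 2.5Q so Q* = 18.7273 and P* = 150.8182.
At the ceiling price 107, quantity supplied is (107 - 104)/2.5 = 1.2; supply is the short side, so Q = 1.2 trades at P = 107.
PS is the triangle above supply below 107: (1/2)(1.2)(107 - 104) = 1.8.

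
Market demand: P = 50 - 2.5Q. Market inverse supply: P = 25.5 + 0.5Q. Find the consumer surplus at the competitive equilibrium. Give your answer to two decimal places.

83.37

Setting demand equal to supply, 24.5 = 3Q, so Q* = 8.1667 and P* = 29.5833.
Consumer surplus is the triangle under demand above P*: (1/2)(8.1667)(50 - 29.5833) = (1/2)(8.1667)(20.4167) = 83.3681.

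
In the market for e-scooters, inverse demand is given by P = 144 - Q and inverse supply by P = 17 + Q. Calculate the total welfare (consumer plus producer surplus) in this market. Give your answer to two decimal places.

Setting demand equal to supply, 127 = 2Q, so Q* = 63.5 and P* = 80.5.
Total surplus is the full triangle between the curves from 0 to Q*: (1/2)(63.5)(144 - 17) = 4032.25.

4032.25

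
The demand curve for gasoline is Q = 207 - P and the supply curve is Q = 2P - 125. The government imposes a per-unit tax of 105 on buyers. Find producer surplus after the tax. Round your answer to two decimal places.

Rewriting demand in inverse form: P = 207 - Q.
Rewriting supply in inverse form: P = 62.5 + 0.5Q.
Pre-tax equilibrium: 207 - Q = 62.5 + 0.5Q gives Q* = 96.3333, P* = 110.6667.
With the tax, buyers' net willingness to pay falls by 105: (207 - 105) - Q = 62.5 + 0.5Q, so Q_t = 26.3333. Buyers pay P_b = 180.6667; sellers receive P_s = P_b - 105 = 75.6667.
Producer surplus is the triangle above supply below P_s: (1/2)(26.3333)(75.6667 - 62.5) = 173.3611.

173.36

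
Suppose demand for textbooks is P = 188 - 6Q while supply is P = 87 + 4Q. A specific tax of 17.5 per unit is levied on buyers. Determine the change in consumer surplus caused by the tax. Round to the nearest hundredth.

Without the tax, 188 - 6Q = 87 + 4Q so Q* = 10.1 and P* = 127.4.
With the tax, buyers' net willingness to pay falls by 17.5: (188 - 17.5) - 6Q = 87 + 4Q, so Q_t = 8.35. Buyers pay P_b = 137.9; sellers receive P_s = P_b - 17.5 = 120.4.
CS falls from (1/2)(10.1)(60.6) = 306.03 to (1/2)(8.35)(50.1) = 209.1675, a change of -96.8625.

-96.86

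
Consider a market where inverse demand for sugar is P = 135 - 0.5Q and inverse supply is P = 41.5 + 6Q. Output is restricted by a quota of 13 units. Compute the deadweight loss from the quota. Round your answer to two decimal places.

6.23

Without the quota, 135 - 0.5Q = 41.5 + 6Q gives Q* = 14.3846.
At Q = 13 the demand price is 135 - 0.5(13) = 128.5 and the supply price is 41.5 + 6(13) = 119.5.
Deadweight loss is the triangle between the curves from 13 to 14.3846: (1/2)(128.5 - 119.5)(14.3846 - 13) = 6.2308.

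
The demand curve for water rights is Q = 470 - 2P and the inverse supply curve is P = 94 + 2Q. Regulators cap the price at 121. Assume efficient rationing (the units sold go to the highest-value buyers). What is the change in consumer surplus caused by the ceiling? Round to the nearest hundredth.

698.20

Rewriting demand in inverse form: P = 235 - 0.5Q.
Without the control, 235 - 0.5Q = 94 + 2Q so Q* = 56.4 and P* = 206.8.
At the ceiling price 121, quantity supplied is (121 - 94)/2 = 13.5; supply is the short side, so Q = 13.5 trades at P = 121.
CS goes from (1/2)(56.4)(28.2) = 795.24 to 1493.4375 (computed as (235 - 121)(13.5) - (1/2)(0.5)(13.5)^2), a change of 698.1975.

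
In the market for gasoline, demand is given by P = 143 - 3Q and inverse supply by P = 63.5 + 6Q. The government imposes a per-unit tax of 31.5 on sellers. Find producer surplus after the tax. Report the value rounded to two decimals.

85.33

Without the tax, 143 - 3Q = 63.5 + 6Q so Q* = 8.8333 and P* = 116.5.
A tax on sellers shifts supply up by 31.5: 143 - 3Q = 63.5 + 6Q + 31.5, so Q_t = 5.3333. Buyers pay P_b = 127; sellers receive P_s = P_b - 31.5 = 95.5.
Producer surplus is the triangle above supply below P_s: (1/2)(5.3333)(95.5 - 63.5) = 85.3333.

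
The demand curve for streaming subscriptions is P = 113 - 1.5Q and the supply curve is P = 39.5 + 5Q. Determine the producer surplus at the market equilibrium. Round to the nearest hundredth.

Setting demand equal to supply, 73.5 = 6.5Q, so Q* = 11.3077 and P* = 96.0385.
Producer surplus is the triangle above supply below P*: (1/2)(11.3077)(96.0385 - 39.5) = (1/2)(11.3077)(56.5385) = 319.6598.

319.66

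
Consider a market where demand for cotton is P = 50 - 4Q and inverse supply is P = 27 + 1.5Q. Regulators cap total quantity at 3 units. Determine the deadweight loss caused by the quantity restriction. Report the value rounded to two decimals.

Without the quota, 50 - 4Q = 27 + 1.5Q gives Q* = 4.1818.
At Q = 3 the demand price is 50 - 4(3) = 38 and the supply price is 27 + 1.5(3) = 31.5.
Deadweight loss is the triangle between the curves from 3 to 4.1818: (1/2)(38 - 31.5)(4.1818 - 3) = 3.8409.

3.84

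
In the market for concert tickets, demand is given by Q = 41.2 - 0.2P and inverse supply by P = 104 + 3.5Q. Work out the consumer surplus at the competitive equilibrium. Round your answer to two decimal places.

Rewriting demand in inverse form: P = 206 - 5Q.
Equilibrium: 206 - 5Q = 104 + 3.5Q, so Q* = 12 and P* = 146.
Consumer surplus is the triangle under demand above P*: (1/2)(12)(206 - 146) = (1/2)(12)(60) = 360.

360.00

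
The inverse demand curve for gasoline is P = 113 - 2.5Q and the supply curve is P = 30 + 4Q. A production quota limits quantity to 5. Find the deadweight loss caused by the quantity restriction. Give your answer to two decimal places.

Unrestricted equilibrium: Q* = (113 - 30)/(2.5 + 4) = 12.7692.
At Q = 5 the demand price is 113 - 2.5(5) = 100.5 and the supply price is 30 + 4(5) = 50.
Deadweight loss is the triangle between the curves from 5 to 12.7692: (1/2)(100.5 - 50)(12.7692 - 5) = 196.1731.

196.17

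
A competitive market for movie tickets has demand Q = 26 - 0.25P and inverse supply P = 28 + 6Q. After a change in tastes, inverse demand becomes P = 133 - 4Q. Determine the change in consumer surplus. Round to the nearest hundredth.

104.98

Rewriting demand in inverse form: P = 104 - 4Q.
Initial equilibrium: Q_0 = 7.6, P_0 = 73.6; CS_0 = (1/2)(7.6)(30.4) = 115.52, PS_0 = (1/2)(7.6)(45.6) = 173.28.
New equilibrium: 133 - 4Q = 28 + 6Q gives Q_1 = 10.5, P_1 = 91; CS_1 = 220.5, PS_1 = 330.75.
Change in consumer surplus = 220.5 - 115.52 = 104.98.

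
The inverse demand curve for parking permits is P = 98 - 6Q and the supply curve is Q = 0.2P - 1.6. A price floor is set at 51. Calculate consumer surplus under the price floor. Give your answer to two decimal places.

184.08

Rewriting supply in inverse form: P = 8 + 5Q.
Without the control, 98 - 6Q = 8 + 5Q so Q* = 8.1818 and P* = 48.9091.
At P = 51, buyers demand (98 - 51)/6 = 7.8333 while sellers would supply more, so the quantity traded is 7.8333 at price 51.
CS is the triangle under demand above 51: (1/2)(7.8333)(98 - 51) = 184.0833.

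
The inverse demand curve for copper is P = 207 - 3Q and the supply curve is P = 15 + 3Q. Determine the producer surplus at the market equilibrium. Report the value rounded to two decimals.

1536.00

Equilibrium: 207 - 3Q = 15 + 3Q, so Q* = 32 and P* = 111.
PS is the area between P* and the supply curve from 0 to Q*: (1/2)(32)(96) = 1536.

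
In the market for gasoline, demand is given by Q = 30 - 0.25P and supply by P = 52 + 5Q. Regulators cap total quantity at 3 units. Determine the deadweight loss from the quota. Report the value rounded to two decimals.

Rewriting demand in inverse form: P = 120 - 4Q.
Unrestricted equilibrium: Q* = (120 - 52)/(4 + 5) = 7.5556.
At Q = 3 the demand price is 120 - 4(3) = 108 and the supply price is 52 + 5(3) = 67.
Deadweight loss is the triangle between the curves from 3 to 7.5556: (1/2)(108 - 67)(7.5556 - 3) = 93.3889.

93.39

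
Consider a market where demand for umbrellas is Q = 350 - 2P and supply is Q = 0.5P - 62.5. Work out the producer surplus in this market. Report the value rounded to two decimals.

400.00

Rewriting demand in inverse form: P = 175 - 0.5Q.
Rewriting supply in inverse form: P = 125 + 2Q.
Setting demand equal to supply, 50 = 2.5Q, so Q* = 20 and P* = 165.
PS is the area between P* and the supply curve from 0 to Q*: (1/2)(20)(40) = 400.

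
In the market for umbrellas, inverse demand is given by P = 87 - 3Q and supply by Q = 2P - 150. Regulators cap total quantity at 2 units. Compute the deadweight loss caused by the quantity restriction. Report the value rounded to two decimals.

3.57

Rewriting supply in inverse form: P = 75 + 0.5Q.
Unrestricted equilibrium: Q* = (87 - 75)/(3 + 0.5) = 3.4286.
At Q = 2 the demand price is 87 - 3(2) = 81 and the supply price is 75 + 0.5(2) = 76.
Deadweight loss is the triangle between the curves from 2 to 3.4286: (1/2)(81 - 76)(3.4286 - 2) = 3.5714.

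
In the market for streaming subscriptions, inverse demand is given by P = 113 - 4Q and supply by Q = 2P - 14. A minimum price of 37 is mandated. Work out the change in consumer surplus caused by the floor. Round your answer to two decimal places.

-387.73

Rewriting supply in inverse form: P = 7 + 0.5Q.
Free-market equilibrium: 113 - 4Q = 7 + 0.5Q gives Q* = 23.5556, P* = 18.7778.
At the floor price 37, quantity demanded is (113 - 37)/4 = 19; demand is the short side, so Q = 19 trades at P = 37.
CS goes from (1/2)(23.5556)(94.2222) = 1109.7284 to 722 (computed as (113 - 37)(19) - (1/2)(4)(19)^2), a change of -387.7284.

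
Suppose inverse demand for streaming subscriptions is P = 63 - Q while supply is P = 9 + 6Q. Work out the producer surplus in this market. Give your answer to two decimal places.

Setting demand equal to supply, 54 = 7Q, so Q* = 7.7143 and P* = 55.2857.
Producer surplus is the triangle above supply below P*: (1/2)(7.7143)(55.2857 - 9) = (1/2)(7.7143)(46.2857) = 178.5306.

178.53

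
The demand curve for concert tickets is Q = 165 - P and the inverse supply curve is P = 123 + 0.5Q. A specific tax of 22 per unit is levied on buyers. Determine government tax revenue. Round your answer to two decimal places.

Rewriting demand in inverse form: P = 165 - Q.
Without the tax, 165 - Q = 123 + 0.5Q so Q* = 28 and P* = 137.
A tax on buyers shifts demand down by 22: (165 - 22) - Q = 123 + 0.5Q, so Q_t = 13.3333. Buyers pay P_b = 151.6667; sellers receive P_s = P_b - 22 = 129.6667.
Revenue is the tax times quantity traded: 22 x 13.3333 = 293.3333.

293.33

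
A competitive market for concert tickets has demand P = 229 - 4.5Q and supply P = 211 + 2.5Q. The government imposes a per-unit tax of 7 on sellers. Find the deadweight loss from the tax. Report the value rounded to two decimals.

Without the tax, 229 - 4.5Q = 211 + 2.5Q so Q* = 2.5714 and P* = 217.4286.
With the tax, sellers need 7 more per unit: 229 - 4.5Q = 211 + 2.5Q + 7, so Q_t = 1.5714. Buyers pay P_b = 221.9286; sellers receive P_s = P_b - 7 = 214.9286.
Deadweight loss is the triangle between the curves from Q_t to Q*: (1/2)(2.5714 - 1.5714)(7) = 3.5.

3.50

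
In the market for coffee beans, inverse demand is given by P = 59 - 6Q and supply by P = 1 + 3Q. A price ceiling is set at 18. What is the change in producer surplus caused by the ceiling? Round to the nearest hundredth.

-14.13

Without the control, 59 - 6Q = 1 + 3Q so Q* = 6.4444 and P* = 20.3333.
At the ceiling price 18, quantity supplied is (18 - 1)/3 = 5.6667; supply is the short side, so Q = 5.6667 trades at P = 18.
PS goes from (1/2)(6.4444)(19.3333) = 62.2963 to 48.1667 (computed as (18 - 1)(5.6667) - (1/2)(3)(5.6667)^2), a change of -14.1296.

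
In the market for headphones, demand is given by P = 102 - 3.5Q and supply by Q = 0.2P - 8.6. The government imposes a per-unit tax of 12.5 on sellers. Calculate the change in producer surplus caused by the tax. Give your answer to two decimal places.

Rewriting supply in inverse form: P = 43 + 5Q.
Without the tax, 102 - 3.5Q = 43 + 5Q so Q* = 6.9412 and P* = 77.7059.
A tax on sellers shifts supply up by 12.5: 102 - 3.5Q = 43 + 5Q + 12.5, so Q_t = 5.4706. Buyers pay P_b = 82.8529; sellers receive P_s = P_b - 12.5 = 70.3529.
PS falls from (1/2)(6.9412)(34.7059) = 120.4498 to (1/2)(5.4706)(27.3529) = 74.8183, a change of -45.6315.

-45.63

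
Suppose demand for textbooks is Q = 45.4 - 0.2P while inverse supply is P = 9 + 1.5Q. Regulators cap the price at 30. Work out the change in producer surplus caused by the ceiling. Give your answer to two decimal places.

-696.62

Rewriting demand in inverse form: P = 227 - 5Q.
Free-market equilibrium: 227 - 5Q = 9 + 1.5Q gives Q* = 33.5385, P* = 59.3077.
At P = 30, sellers supply (30 - 9)/1.5 = 14 while buyers want more, so the quantity traded is 14 at price 30.
PS goes from (1/2)(33.5385)(50.3077) = 843.6213 to 147 (computed as (30 - 9)(14) - (1/2)(1.5)(14)^2), a change of -696.6213.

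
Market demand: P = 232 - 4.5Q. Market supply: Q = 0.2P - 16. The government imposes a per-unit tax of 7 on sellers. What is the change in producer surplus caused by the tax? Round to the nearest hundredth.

-57.59

Rewriting supply in inverse form: P = 80 + 5Q.
Pre-tax equilibrium: 232 - 4.5Q = 80 + 5Q gives Q* = 16, P* = 160.
A tax on sellers shifts supply up by 7: 232 - 4.5Q = 80 + 5Q + 7, so Q_t = 15.2632. Buyers pay P_b = 163.3158; sellers receive P_s = P_b - 7 = 156.3158.
PS falls from (1/2)(16)(80) = 640 to (1/2)(15.2632)(76.3158) = 582.41, a change of -57.59.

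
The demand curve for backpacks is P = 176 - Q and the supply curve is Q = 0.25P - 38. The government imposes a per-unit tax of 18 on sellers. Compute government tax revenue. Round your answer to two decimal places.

21.60

Rewriting supply in inverse form: P = 152 + 4Q.
Pre-tax equilibrium: 176 - Q = 152 + 4Q gives Q* = 4.8, P* = 171.2.
With the tax, sellers need 18 more per unit: 176 - Q = 152 + 4Q + 18, so Q_t = 1.2. Buyers pay P_b = 174.8; sellers receive P_s = P_b - 18 = 156.8.
Revenue is the tax times quantity traded: 18 x 1.2 = 21.6.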